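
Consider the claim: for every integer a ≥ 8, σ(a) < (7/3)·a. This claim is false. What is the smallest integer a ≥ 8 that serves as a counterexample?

a = 12

We need the least integer a ≥ 8 for which the claim fails.
For a = 8, 9, 10, 11 the conclusion holds.
a = 12: σ(12) = 28; 28 ≥ 28.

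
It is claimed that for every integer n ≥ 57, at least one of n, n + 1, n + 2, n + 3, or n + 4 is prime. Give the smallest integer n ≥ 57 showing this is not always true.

n = 62

A counterexample is any integer n ≥ 57 such that n, n + 1, n + 2, n + 3, n + 4 are all composite; we check each in order.
n = 57: 59 is prime.
n = 58: 59 is prime.
n = 59: 59 is prime.
n = 60: 61 is prime.
n = 61: 61 is prime.
n = 62: 62 = 2 × 31; 63 = 3 × 21; 64 = 2 × 32; 65 = 5 × 13; 66 = 2 × 33 — all composite.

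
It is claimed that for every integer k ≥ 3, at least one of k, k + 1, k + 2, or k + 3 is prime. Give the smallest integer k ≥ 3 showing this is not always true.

k = 24

We need the least integer k ≥ 3 for which k, k + 1, k + 2, k + 3 are all composite.
For k = 3, 4, 5, 6, …, 21, 22, 23 the conclusion holds.
k = 24: 24 = 2 × 12; 25 = 5 × 5; 26 = 2 × 13; 27 = 3 × 9 — all composite.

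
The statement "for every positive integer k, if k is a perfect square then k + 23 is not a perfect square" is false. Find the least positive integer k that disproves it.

For k = 1, 4, 9, 16, 25, 36, 49, 64, 81, 100 the conclusion holds.
k = 121: 121 = 11² and 121 + 23 = 144 = 12².

k = 121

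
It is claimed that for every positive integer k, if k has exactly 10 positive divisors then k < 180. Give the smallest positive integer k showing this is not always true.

A counterexample is any positive integer k such that k has exactly 10 positive divisors but the claim fails; we check each in order.
For k = 48, 80, 112, 162, 176 the conclusion holds.
k = 208: τ(208) = 10; 208 ≥ 180.

k = 208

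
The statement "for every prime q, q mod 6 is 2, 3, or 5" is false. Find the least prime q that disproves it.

Check each prime q in order until the claim fails.
For q = 2, 3, 5 the conclusion holds.
q = 7: 7 mod 6 = 1 — not in {2, 3, 5}.

q = 7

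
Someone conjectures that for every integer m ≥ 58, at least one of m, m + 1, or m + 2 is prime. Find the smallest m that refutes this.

A counterexample is any integer m ≥ 58 such that m, m + 1, m + 2 are all composite; we check each in order.
m = 58: 59 is prime.
m = 59: 59 is prime.
m = 60: 61 is prime.
m = 61: 61 is prime.
m = 62: 62 = 2 × 31; 63 = 3 × 21; 64 = 2 × 32 — all composite.

m = 62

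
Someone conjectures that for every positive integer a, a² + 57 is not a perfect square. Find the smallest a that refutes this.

a = 8

We need the least positive integer a for which a² + 57 is a perfect square.
For a = 1, 2, 3, 4, 5, 6, 7 the conclusion holds.
a = 8: 8² + 57 = 121 = 11², a perfect square.
Thus a = 8 disproves the claim, and no smaller a works.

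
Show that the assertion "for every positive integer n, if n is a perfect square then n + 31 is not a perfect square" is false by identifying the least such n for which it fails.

n = 225

A counterexample is any positive integer n such that n is a perfect square but n + 31 is a perfect square; we check each in order.
For n = 1, 4, 9, 16, …, 144, 169, 196 the conclusion holds.
n = 225: 225 = 15² and 225 + 31 = 256 = 16².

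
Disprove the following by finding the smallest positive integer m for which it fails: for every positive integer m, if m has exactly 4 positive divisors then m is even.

We need the least positive integer m for which m has exactly 4 positive divisors but m is odd.
For m = 6, 8, 10, 14 the conclusion holds.
m = 15: divisors of 15: 1, 3, 5, 15; 15 is odd.
So m = 15 is the smallest counterexample.

m = 15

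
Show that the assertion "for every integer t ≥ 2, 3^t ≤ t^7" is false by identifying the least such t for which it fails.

t = 19

Check each integer t ≥ 2 in order until 3^t > t^7.
The first 17 eligible values, up to t = 18, all satisfy the conclusion.
t = 19: 3^t = 1162261467 and t^7 = 893871739, so 1162261467 > 893871739.
So t = 19 is the smallest counterexample.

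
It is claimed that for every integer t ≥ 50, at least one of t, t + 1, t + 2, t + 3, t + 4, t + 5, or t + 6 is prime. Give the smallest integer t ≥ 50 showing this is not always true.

A counterexample is any integer t ≥ 50 such that t, t + 1, t + 2, t + 3, t + 4, t + 5, t + 6 are all composite; we check each in order.
For t = 50, 51, 52, 53, …, 87, 88, 89 the conclusion holds.
t = 90: 90 = 2 × 45; 91 = 7 × 13; 92 = 2 × 46; 93 = 3 × 31; 94 = 2 × 47; 95 = 5 × 19; 96 = 2 × 48 — all composite.
Hence t = 90 is a counterexample.

t = 90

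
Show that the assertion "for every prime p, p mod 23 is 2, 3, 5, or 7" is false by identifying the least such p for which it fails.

p = 11

Check each prime p in order until the claim fails.
p = 2: 2 mod 23 = 2.
p = 3: 3 mod 23 = 3.
p = 5: 5 mod 23 = 5.
p = 7: 7 mod 23 = 7.
p = 11: 11 mod 23 = 11 — not in {2, 3, 5, 7}.
So p = 11 is the smallest counterexample.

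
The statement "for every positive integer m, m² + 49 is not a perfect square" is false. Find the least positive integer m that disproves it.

m = 24

The first 23 eligible values, up to m = 23, all satisfy the conclusion.
m = 24: 24² + 49 = 625 = 25², a perfect square.
Hence m = 24 is a counterexample.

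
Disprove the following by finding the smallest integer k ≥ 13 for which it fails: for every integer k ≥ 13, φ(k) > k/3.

Check each integer k ≥ 13 in order until the claim fails.
For k = 13, 14, 15, 16, 17 the conclusion holds.
k = 18: φ(18) = 6 and 18/3 = 6, so φ(18) ≤ 18/3.

k = 18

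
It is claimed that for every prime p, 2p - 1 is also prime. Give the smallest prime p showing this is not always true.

We need the least prime p for which 2p - 1 is not prime.
For p = 2, 3 the conclusion holds.
p = 5: 2p - 1 = 9 = 3 × 3, not prime.
So p = 5 is the smallest counterexample.

p = 5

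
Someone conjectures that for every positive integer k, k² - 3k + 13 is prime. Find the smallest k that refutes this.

We need the least positive integer k for which k² - 3k + 13 is not prime.
For k = 1, 2, 3, 4, …, 9, 10, 11 the conclusion holds.
k = 12: k² - 3k + 13 = 121 = 11 × 11, composite.

k = 12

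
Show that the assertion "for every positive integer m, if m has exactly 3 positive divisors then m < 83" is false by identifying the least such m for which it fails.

m = 121

We need the least positive integer m for which m has exactly 3 positive divisors but the claim fails.
The first 4 eligible values, up to m = 49, all satisfy the conclusion.
m = 121: τ(121) = 3; 121 ≥ 83.
Thus m = 121 disproves the claim, and no smaller m works.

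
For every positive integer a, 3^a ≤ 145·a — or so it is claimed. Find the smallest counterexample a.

a = 7

Check each positive integer a in order until 3^a > 145·a.
For a = 1, 2, 3, 4, 5, 6 the conclusion holds.
a = 7: 3^a = 2187 and 145·a = 1015, so 2187 > 1015.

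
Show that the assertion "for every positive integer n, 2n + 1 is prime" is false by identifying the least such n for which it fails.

Check each positive integer n in order until 2n + 1 is not prime.
For n = 1, 2, 3 the conclusion holds.
n = 4: 2n + 1 = 9 = 3 × 3, composite.

n = 4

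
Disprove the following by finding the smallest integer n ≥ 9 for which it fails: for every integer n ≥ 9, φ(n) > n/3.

A counterexample is any integer n ≥ 9 such that the claim fails; we check each in order.
n = 9: φ(9) = 6 and 9/3 = 3, so φ(9) > 9/3.
n = 10: φ(10) = 4 and 10/3 = 10/3, so φ(10) > 10/3.
n = 11: φ(11) = 10 and 11/3 = 11/3, so φ(11) > 11/3.
n = 12: φ(12) = 4 and 12/3 = 4, so φ(12) ≤ 12/3.

n = 12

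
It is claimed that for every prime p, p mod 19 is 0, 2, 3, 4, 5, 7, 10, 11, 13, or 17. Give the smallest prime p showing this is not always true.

A counterexample is any prime p such that the claim fails; we check each in order.
The first 10 eligible values, up to p = 29, all satisfy the conclusion.
p = 31: 31 mod 19 = 12 — not in {0, 2, 3, 4, 5, 7, 10, 11, 13, 17}.

p = 31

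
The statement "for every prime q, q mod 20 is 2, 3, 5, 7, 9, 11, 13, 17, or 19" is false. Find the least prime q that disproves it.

We need the least prime q for which the claim fails.
For q = 2, 3, 5, 7, …, 29, 31, 37 the conclusion holds.
q = 41: 41 mod 20 = 1 — not in {2, 3, 5, 7, 9, 11, 13, 17, 19}.
So q = 41 is the smallest counterexample.

q = 41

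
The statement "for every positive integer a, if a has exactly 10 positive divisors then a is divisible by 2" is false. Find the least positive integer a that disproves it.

a = 405

Check each positive integer a in order until a has exactly 10 positive divisors but a is not divisible by 2.
The first 9 eligible values, up to a = 368, all satisfy the conclusion.
a = 405: τ(405) = 10; 405 mod 2 = 1.
Hence a = 405 is a counterexample.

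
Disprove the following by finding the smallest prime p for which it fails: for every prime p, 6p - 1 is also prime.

p = 11

For p = 2, 3, 5, 7 the conclusion holds.
p = 11: 6p - 1 = 65 = 5 × 13, not prime.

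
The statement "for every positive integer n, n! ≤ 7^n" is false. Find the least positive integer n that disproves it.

For n = 1, 2, 3, 4, …, 14, 15, 16 the conclusion holds.
n = 17: n! = 355687428096000 and 7^n = 232630513987207, so 355687428096000 > 232630513987207.
Hence n = 17 is a counterexample.

n = 17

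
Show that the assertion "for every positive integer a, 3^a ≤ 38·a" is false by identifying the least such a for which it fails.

Check each positive integer a in order until 3^a > 38·a.
For a = 1, 2, 3, 4 the conclusion holds.
a = 5: 3^a = 243 and 38·a = 190, so 243 > 190.
Hence a = 5 is a counterexample.

a = 5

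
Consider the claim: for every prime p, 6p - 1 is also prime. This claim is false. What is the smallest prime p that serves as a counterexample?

A counterexample is any prime p such that 6p - 1 is not prime; we check each in order.
The first 4 eligible values, up to p = 7, all satisfy the conclusion.
p = 11: 6p - 1 = 65 = 5 × 13, not prime.
Hence p = 11 is a counterexample.

p = 11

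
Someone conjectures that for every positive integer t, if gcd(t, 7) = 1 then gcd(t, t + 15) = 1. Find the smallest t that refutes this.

t = 3

t = 1: gcd(1, 16) = 1.
t = 2: gcd(2, 17) = 1.
t = 3: gcd(3, 18) = 3.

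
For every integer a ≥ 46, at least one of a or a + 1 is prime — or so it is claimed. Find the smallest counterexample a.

A counterexample is any integer a ≥ 46 such that a, a + 1 are both composite; we check each in order.
a = 46: 47 is prime.
a = 47: 47 is prime.
a = 48: 48 = 2 × 24; 49 = 7 × 7 — both composite.
So a = 48 is the smallest counterexample.

a = 48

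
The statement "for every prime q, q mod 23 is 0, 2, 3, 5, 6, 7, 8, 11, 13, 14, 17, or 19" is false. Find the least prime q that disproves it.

q = 41

We need the least prime q for which the claim fails.
For q = 2, 3, 5, 7, …, 29, 31, 37 the conclusion holds.
q = 41: 41 mod 23 = 18 — not in {0, 2, 3, 5, 6, 7, 8, 11, 13, 14, 17, 19}.
So q = 41 is the smallest counterexample.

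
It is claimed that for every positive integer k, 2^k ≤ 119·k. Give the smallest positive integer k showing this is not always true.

k = 11

Check each positive integer k in order until 2^k > 119·k.
For k = 1, 2, 3, 4, 5, 6, 7, 8, 9, 10 the conclusion holds.
k = 11: 2^k = 2048 and 119·k = 1309, so 2048 > 1309.
Hence k = 11 is a counterexample.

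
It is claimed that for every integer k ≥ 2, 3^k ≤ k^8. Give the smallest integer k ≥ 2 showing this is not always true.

Check each integer k ≥ 2 in order until 3^k > k^8.
The first 21 eligible values, up to k = 22, all satisfy the conclusion.
k = 23: 3^k = 94143178827 and k^8 = 78310985281, so 94143178827 > 78310985281.
Thus k = 23 disproves the claim, and no smaller k works.

k = 23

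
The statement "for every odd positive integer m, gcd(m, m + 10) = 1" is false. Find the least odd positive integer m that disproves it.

A counterexample is any odd positive integer m such that gcd(m, m + 10) > 1; we check each in order.
m = 1: gcd(1, 11) = 1.
m = 3: gcd(3, 13) = 1.
m = 5: gcd(5, 15) = 5.
So m = 5 is the smallest counterexample.

m = 5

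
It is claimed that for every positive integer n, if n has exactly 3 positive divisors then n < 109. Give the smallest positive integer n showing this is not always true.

We need the least positive integer n for which n has exactly 3 positive divisors but the claim fails.
n = 4: τ(4) = 3; 4 < 109.
n = 9: τ(9) = 3; 9 < 109.
n = 25: τ(25) = 3; 25 < 109.
n = 49: τ(49) = 3; 49 < 109.
n = 121: τ(121) = 3; 121 ≥ 109.

n = 121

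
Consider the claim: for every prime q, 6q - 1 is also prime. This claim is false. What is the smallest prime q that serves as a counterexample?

q = 11

Check each prime q in order until 6q - 1 is not prime.
q = 2: 6q - 1 = 11, prime.
q = 3: 6q - 1 = 17, prime.
q = 5: 6q - 1 = 29, prime.
q = 7: 6q - 1 = 41, prime.
q = 11: 6q - 1 = 65 = 5 × 13, not prime.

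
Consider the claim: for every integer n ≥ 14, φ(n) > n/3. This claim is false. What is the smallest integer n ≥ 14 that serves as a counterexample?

A counterexample is any integer n ≥ 14 such that the claim fails; we check each in order.
The first 4 eligible values, up to n = 17, all satisfy the conclusion.
n = 18: φ(18) = 6 and 18/3 = 6, so φ(18) ≤ 18/3.
Thus n = 18 disproves the claim, and no smaller n works.

n = 18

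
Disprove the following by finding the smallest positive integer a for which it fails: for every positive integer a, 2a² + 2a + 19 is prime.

a = 18

We need the least positive integer a for which 2a² + 2a + 19 is not prime.
The first 17 eligible values, up to a = 17, all satisfy the conclusion.
a = 18: 2a² + 2a + 19 = 703 = 19 × 37, composite.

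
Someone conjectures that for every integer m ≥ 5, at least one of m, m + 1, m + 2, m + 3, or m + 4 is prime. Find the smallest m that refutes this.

m = 24

A counterexample is any integer m ≥ 5 such that m, m + 1, m + 2, m + 3, m + 4 are all composite; we check each in order.
For m = 5, 6, 7, 8, …, 21, 22, 23 the conclusion holds.
m = 24: 24 = 2 × 12; 25 = 5 × 5; 26 = 2 × 13; 27 = 3 × 9; 28 = 2 × 14 — all composite.
Thus m = 24 disproves the claim, and no smaller m works.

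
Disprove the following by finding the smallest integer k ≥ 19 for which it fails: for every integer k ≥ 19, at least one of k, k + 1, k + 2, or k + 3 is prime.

We need the least integer k ≥ 19 for which k, k + 1, k + 2, k + 3 are all composite.
For k = 19, 20, 21, 22, 23 the conclusion holds.
k = 24: 24 = 2 × 12; 25 = 5 × 5; 26 = 2 × 13; 27 = 3 × 9 — all composite.

k = 24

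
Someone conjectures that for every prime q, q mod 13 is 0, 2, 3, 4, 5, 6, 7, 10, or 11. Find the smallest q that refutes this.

q = 47

For q = 2, 3, 5, 7, …, 37, 41, 43 the conclusion holds.
q = 47: 47 mod 13 = 8 — not in {0, 2, 3, 4, 5, 6, 7, 10, 11}.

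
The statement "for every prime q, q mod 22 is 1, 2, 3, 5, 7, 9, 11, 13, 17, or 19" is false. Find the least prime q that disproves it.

q = 37

A counterexample is any prime q such that the claim fails; we check each in order.
For q = 2, 3, 5, 7, …, 23, 29, 31 the conclusion holds.
q = 37: 37 mod 22 = 15 — not in {1, 2, 3, 5, 7, 9, 11, 13, 17, 19}.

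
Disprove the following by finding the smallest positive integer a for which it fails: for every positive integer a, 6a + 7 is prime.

a = 3

a = 1: 6a + 7 = 13, prime.
a = 2: 6a + 7 = 19, prime.
a = 3: 6a + 7 = 25 = 5 × 5, composite.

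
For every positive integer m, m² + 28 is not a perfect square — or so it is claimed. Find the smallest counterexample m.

m = 6

We need the least positive integer m for which m² + 28 is a perfect square.
m = 1: 1² + 28 = 29, not a perfect square.
m = 2: 2² + 28 = 32, not a perfect square.
m = 3: 3² + 28 = 37, not a perfect square.
m = 4: 4² + 28 = 44, not a perfect square.
m = 5: 5² + 28 = 53, not a perfect square.
m = 6: 6² + 28 = 64 = 8², a perfect square.
So m = 6 is the smallest counterexample.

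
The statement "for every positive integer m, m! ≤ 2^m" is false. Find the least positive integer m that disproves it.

Check each positive integer m in order until m! > 2^m.
For m = 1, 2, 3 the conclusion holds.
m = 4: m! = 24 and 2^m = 16, so 24 > 16.
So m = 4 is the smallest counterexample.

m = 4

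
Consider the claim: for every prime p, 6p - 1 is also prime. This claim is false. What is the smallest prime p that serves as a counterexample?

p = 11

Check each prime p in order until 6p - 1 is not prime.
For p = 2, 3, 5, 7 the conclusion holds.
p = 11: 6p - 1 = 65 = 5 × 13, not prime.
Thus p = 11 disproves the claim, and no smaller p works.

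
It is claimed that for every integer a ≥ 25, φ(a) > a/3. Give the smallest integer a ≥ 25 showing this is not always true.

A counterexample is any integer a ≥ 25 such that the claim fails; we check each in order.
For a = 25, 26, 27, 28, 29 the conclusion holds.
a = 30: φ(30) = 8 and 30/3 = 10, so φ(30) ≤ 30/3.
So a = 30 is the smallest counterexample.

a = 30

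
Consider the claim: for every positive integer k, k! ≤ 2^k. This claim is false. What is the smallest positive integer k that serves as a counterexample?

k = 4

We need the least positive integer k for which k! > 2^k.
k = 1: k! = 1 and 2^k = 2, so 1 ≤ 2.
k = 2: k! = 2 and 2^k = 4, so 2 ≤ 4.
k = 3: k! = 6 and 2^k = 8, so 6 ≤ 8.
k = 4: k! = 24 and 2^k = 16, so 24 > 16.
Thus k = 4 disproves the claim, and no smaller k works.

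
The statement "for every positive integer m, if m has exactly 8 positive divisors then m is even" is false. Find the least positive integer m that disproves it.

m = 105

The first 12 eligible values, up to m = 104, all satisfy the conclusion.
m = 105: divisors of 105: 1, 3, 5, 7, 15, 21, 35, 105; 105 is odd.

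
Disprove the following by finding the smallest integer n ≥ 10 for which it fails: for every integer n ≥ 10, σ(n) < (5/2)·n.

A counterexample is any integer n ≥ 10 such that the claim fails; we check each in order.
For n = 10, 11, 12, 13, …, 21, 22, 23 the conclusion holds.
n = 24: σ(24) = 60; 60 ≥ 60.

n = 24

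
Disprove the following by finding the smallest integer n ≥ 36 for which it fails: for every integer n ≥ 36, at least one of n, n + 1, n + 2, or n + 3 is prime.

n = 48

Check each integer n ≥ 36 in order until n, n + 1, n + 2, n + 3 are all composite.
For n = 36, 37, 38, 39, …, 45, 46, 47 the conclusion holds.
n = 48: 48 = 2 × 24; 49 = 7 × 7; 50 = 2 × 25; 51 = 3 × 17 — all composite.
Hence n = 48 is a counterexample.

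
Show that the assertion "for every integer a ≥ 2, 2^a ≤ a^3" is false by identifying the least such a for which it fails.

a = 10

A counterexample is any integer a ≥ 2 such that 2^a > a^3; we check each in order.
The first 8 eligible values, up to a = 9, all satisfy the conclusion.
a = 10: 2^a = 1024 and a^3 = 1000, so 1024 > 1000.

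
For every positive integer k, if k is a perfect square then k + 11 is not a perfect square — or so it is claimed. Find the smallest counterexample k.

k = 25

For k = 1, 4, 9, 16 the conclusion holds.
k = 25: 25 = 5² and 25 + 11 = 36 = 6².
Hence k = 25 is a counterexample.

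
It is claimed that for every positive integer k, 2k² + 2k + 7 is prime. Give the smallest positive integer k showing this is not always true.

We need the least positive integer k for which 2k² + 2k + 7 is not prime.
For k = 1, 2, 3, 4, 5 the conclusion holds.
k = 6: 2k² + 2k + 7 = 91 = 7 × 13, composite.

k = 6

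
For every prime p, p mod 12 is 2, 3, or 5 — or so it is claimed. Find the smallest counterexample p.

p = 7

We need the least prime p for which the claim fails.
p = 2: 2 mod 12 = 2.
p = 3: 3 mod 12 = 3.
p = 5: 5 mod 12 = 5.
p = 7: 7 mod 12 = 7 — not in {2, 3, 5}.
Thus p = 7 disproves the claim, and no smaller p works.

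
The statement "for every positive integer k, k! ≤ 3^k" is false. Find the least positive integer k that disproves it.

k = 7

We need the least positive integer k for which k! > 3^k.
k = 1: k! = 1 and 3^k = 3, so 1 ≤ 3.
k = 2: k! = 2 and 3^k = 9, so 2 ≤ 9.
k = 3: k! = 6 and 3^k = 27, so 6 ≤ 27.
k = 4: k! = 24 and 3^k = 81, so 24 ≤ 81.
k = 5: k! = 120 and 3^k = 243, so 120 ≤ 243.
k = 6: k! = 720 and 3^k = 729, so 720 ≤ 729.
k = 7: k! = 5040 and 3^k = 2187, so 5040 > 2187.
So k = 7 is the smallest counterexample.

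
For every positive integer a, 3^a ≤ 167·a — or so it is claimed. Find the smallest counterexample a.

a = 7

We need the least positive integer a for which 3^a > 167·a.
a = 1: 3^a = 3 and 167·a = 167, so 3 ≤ 167.
a = 2: 3^a = 9 and 167·a = 334, so 9 ≤ 334.
a = 3: 3^a = 27 and 167·a = 501, so 27 ≤ 501.
a = 4: 3^a = 81 and 167·a = 668, so 81 ≤ 668.
a = 5: 3^a = 243 and 167·a = 835, so 243 ≤ 835.
a = 6: 3^a = 729 and 167·a = 1002, so 729 ≤ 1002.
a = 7: 3^a = 2187 and 167·a = 1169, so 2187 > 1169.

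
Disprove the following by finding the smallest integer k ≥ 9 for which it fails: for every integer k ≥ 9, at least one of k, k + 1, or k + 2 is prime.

k = 14

For k = 9, 10, 11, 12, 13 the conclusion holds.
k = 14: 14 = 2 × 7; 15 = 3 × 5; 16 = 2 × 8 — all composite.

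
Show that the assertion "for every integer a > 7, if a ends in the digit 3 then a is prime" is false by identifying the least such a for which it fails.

a = 33

a = 13: 13 ends in 3 and is prime.
a = 23: 23 ends in 3 and is prime.
a = 33: 33 ends in 3; 33 = 3 × 11, composite.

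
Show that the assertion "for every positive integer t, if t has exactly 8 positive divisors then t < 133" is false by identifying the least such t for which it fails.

The first 17 eligible values, up to t = 130, all satisfy the conclusion.
t = 135: τ(135) = 8; 135 ≥ 133.
Thus t = 135 disproves the claim, and no smaller t works.

t = 135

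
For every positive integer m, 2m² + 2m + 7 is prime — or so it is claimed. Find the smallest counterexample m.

m = 6

We need the least positive integer m for which 2m² + 2m + 7 is not prime.
m = 1: 2m² + 2m + 7 = 11, prime.
m = 2: 2m² + 2m + 7 = 19, prime.
m = 3: 2m² + 2m + 7 = 31, prime.
m = 4: 2m² + 2m + 7 = 47, prime.
m = 5: 2m² + 2m + 7 = 67, prime.
m = 6: 2m² + 2m + 7 = 91 = 7 × 13, composite.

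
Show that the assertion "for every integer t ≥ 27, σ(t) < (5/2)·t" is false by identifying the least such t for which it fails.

Check each integer t ≥ 27 in order until the claim fails.
For t = 27, 28, 29, 30, 31, 32, 33, 34, 35 the conclusion holds.
t = 36: σ(36) = 91; 91 ≥ 90.
Hence t = 36 is a counterexample.

t = 36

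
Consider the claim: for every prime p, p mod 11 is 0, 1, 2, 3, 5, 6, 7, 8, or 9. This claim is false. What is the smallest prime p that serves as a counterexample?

p = 37

A counterexample is any prime p such that the claim fails; we check each in order.
For p = 2, 3, 5, 7, …, 23, 29, 31 the conclusion holds.
p = 37: 37 mod 11 = 4 — not in {0, 1, 2, 3, 5, 6, 7, 8, 9}.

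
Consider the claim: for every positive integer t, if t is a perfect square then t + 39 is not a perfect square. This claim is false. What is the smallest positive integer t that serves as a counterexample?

Check each positive integer t in order until t is a perfect square but t + 39 is a perfect square.
The first 4 eligible values, up to t = 16, all satisfy the conclusion.
t = 25: 25 = 5² and 25 + 39 = 64 = 8².

t = 25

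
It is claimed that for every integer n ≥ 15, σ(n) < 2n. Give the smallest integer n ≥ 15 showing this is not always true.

Check each integer n ≥ 15 in order until the claim fails.
For n = 15, 16, 17 the conclusion holds.
n = 18: σ(18) = 39; 39 ≥ 36.

n = 18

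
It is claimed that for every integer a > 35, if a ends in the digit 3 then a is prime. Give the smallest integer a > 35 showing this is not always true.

a = 63

Check each integer a > 35 in order until a ends in the digit 3 but a is not prime.
a = 43: 43 ends in 3 and is prime.
a = 53: 53 ends in 3 and is prime.
a = 63: 63 ends in 3; 63 = 3 × 21, composite.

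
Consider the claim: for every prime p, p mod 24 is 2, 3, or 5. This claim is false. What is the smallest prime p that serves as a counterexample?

p = 2: 2 mod 24 = 2.
p = 3: 3 mod 24 = 3.
p = 5: 5 mod 24 = 5.
p = 7: 7 mod 24 = 7 — not in {2, 3, 5}.

p = 7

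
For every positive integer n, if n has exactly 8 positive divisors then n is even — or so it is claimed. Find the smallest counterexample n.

For n = 24, 30, 40, 42, …, 88, 102, 104 the conclusion holds.
n = 105: divisors of 105: 1, 3, 5, 7, 15, 21, 35, 105; 105 is odd.

n = 105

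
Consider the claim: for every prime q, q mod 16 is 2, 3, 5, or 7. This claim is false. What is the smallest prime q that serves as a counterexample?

The first 4 eligible values, up to q = 7, all satisfy the conclusion.
q = 11: 11 mod 16 = 11 — not in {2, 3, 5, 7}.

q = 11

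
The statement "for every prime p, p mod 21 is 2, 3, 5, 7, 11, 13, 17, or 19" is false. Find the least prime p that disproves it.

Check each prime p in order until the claim fails.
For p = 2, 3, 5, 7, 11, 13, 17, 19, 23 the conclusion holds.
p = 29: 29 mod 21 = 8 — not in {2, 3, 5, 7, 11, 13, 17, 19}.
So p = 29 is the smallest counterexample.

p = 29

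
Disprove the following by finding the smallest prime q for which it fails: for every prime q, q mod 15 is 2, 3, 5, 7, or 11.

q = 13

We need the least prime q for which the claim fails.
q = 2: 2 mod 15 = 2.
q = 3: 3 mod 15 = 3.
q = 5: 5 mod 15 = 5.
q = 7: 7 mod 15 = 7.
q = 11: 11 mod 15 = 11.
q = 13: 13 mod 15 = 13 — not in {2, 3, 5, 7, 11}.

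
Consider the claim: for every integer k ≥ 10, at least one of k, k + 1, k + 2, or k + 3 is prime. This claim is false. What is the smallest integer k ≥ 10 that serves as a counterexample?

k = 24

A counterexample is any integer k ≥ 10 such that k, k + 1, k + 2, k + 3 are all composite; we check each in order.
The first 14 eligible values, up to k = 23, all satisfy the conclusion.
k = 24: 24 = 2 × 12; 25 = 5 × 5; 26 = 2 × 13; 27 = 3 × 9 — all composite.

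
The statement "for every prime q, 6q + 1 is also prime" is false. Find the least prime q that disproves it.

We need the least prime q for which 6q + 1 is not prime.
q = 2: 6q + 1 = 13, prime.
q = 3: 6q + 1 = 19, prime.
q = 5: 6q + 1 = 31, prime.
q = 7: 6q + 1 = 43, prime.
q = 11: 6q + 1 = 67, prime.
q = 13: 6q + 1 = 79, prime.
q = 17: 6q + 1 = 103, prime.
q = 19: 6q + 1 = 115 = 5 × 23, not prime.
Thus q = 19 disproves the claim, and no smaller q works.

q = 19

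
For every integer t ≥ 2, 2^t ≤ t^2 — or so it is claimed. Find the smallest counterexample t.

Check each integer t ≥ 2 in order until 2^t > t^2.
t = 2: 2^t = 4 and t^2 = 4, so 4 ≤ 4.
t = 3: 2^t = 8 and t^2 = 9, so 8 ≤ 9.
t = 4: 2^t = 16 and t^2 = 16, so 16 ≤ 16.
t = 5: 2^t = 32 and t^2 = 25, so 32 > 25.
Hence t = 5 is a counterexample.

t = 5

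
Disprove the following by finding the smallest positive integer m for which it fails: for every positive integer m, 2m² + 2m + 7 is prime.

m = 1: 2m² + 2m + 7 = 11, prime.
m = 2: 2m² + 2m + 7 = 19, prime.
m = 3: 2m² + 2m + 7 = 31, prime.
m = 4: 2m² + 2m + 7 = 47, prime.
m = 5: 2m² + 2m + 7 = 67, prime.
m = 6: 2m² + 2m + 7 = 91 = 7 × 13, composite.

m = 6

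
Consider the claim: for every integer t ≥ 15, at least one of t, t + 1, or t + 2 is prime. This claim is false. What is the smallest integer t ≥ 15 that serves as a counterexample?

t = 15: 17 is prime.
t = 16: 17 is prime.
t = 17: 17 is prime.
t = 18: 19 is prime.
t = 19: 19 is prime.
t = 20: 20 = 2 × 10; 21 = 3 × 7; 22 = 2 × 11 — all composite.

t = 20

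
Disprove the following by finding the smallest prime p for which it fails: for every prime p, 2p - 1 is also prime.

p = 5

A counterexample is any prime p such that 2p - 1 is not prime; we check each in order.
p = 2: 2p - 1 = 3, prime.
p = 3: 2p - 1 = 5, prime.
p = 5: 2p - 1 = 9 = 3 × 3, not prime.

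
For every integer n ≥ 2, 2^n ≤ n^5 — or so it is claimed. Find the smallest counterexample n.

n = 23

We need the least integer n ≥ 2 for which 2^n > n^5.
For n = 2, 3, 4, 5, …, 20, 21, 22 the conclusion holds.
n = 23: 2^n = 8388608 and n^5 = 6436343, so 8388608 > 6436343.
Hence n = 23 is a counterexample.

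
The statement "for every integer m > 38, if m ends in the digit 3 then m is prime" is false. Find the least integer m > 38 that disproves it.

A counterexample is any integer m > 38 such that m ends in the digit 3 but m is not prime; we check each in order.
m = 43: 43 ends in 3 and is prime.
m = 53: 53 ends in 3 and is prime.
m = 63: 63 ends in 3; 63 = 3 × 21, composite.

m = 63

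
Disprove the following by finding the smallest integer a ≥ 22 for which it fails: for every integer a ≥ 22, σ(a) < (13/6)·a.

a = 24

Check each integer a ≥ 22 in order until the claim fails.
a = 22: σ(22) = 36; 36 < 143/3.
a = 23: σ(23) = 24; 24 < 299/6.
a = 24: σ(24) = 60; 60 ≥ 52.
Thus a = 24 disproves the claim, and no smaller a works.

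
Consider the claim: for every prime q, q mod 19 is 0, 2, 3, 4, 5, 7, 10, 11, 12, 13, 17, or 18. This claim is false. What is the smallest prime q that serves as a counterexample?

q = 47

For q = 2, 3, 5, 7, …, 37, 41, 43 the conclusion holds.
q = 47: 47 mod 19 = 9 — not in {0, 2, 3, 4, 5, 7, 10, 11, 12, 13, 17, 18}.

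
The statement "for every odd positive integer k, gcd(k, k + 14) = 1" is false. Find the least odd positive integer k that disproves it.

For k = 1, 3, 5 the conclusion holds.
k = 7: gcd(7, 21) = 7.
So k = 7 is the smallest counterexample.

k = 7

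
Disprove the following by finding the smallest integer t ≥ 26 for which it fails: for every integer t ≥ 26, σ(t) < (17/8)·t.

t = 30

We need the least integer t ≥ 26 for which the claim fails.
t = 26: σ(26) = 42; 42 < 221/4.
t = 27: σ(27) = 40; 40 < 459/8.
t = 28: σ(28) = 56; 56 < 119/2.
t = 29: σ(29) = 30; 30 < 493/8.
t = 30: σ(30) = 72; 72 ≥ 255/4.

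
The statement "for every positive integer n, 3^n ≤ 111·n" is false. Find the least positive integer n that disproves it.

n = 6

n = 1: 3^n = 3 and 111·n = 111, so 3 ≤ 111.
n = 2: 3^n = 9 and 111·n = 222, so 9 ≤ 222.
n = 3: 3^n = 27 and 111·n = 333, so 27 ≤ 333.
n = 4: 3^n = 81 and 111·n = 444, so 81 ≤ 444.
n = 5: 3^n = 243 and 111·n = 555, so 243 ≤ 555.
n = 6: 3^n = 729 and 111·n = 666, so 729 > 666.
Thus n = 6 disproves the claim, and no smaller n works.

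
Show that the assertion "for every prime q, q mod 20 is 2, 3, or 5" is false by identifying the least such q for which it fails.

A counterexample is any prime q such that the claim fails; we check each in order.
For q = 2, 3, 5 the conclusion holds.
q = 7: 7 mod 20 = 7 — not in {2, 3, 5}.
Hence q = 7 is a counterexample.

q = 7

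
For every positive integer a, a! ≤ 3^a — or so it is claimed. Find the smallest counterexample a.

a = 7

We need the least positive integer a for which a! > 3^a.
The first 6 eligible values, up to a = 6, all satisfy the conclusion.
a = 7: a! = 5040 and 3^a = 2187, so 5040 > 2187.
Hence a = 7 is a counterexample.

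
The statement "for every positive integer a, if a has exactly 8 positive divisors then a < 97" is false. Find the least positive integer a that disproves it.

a = 102

For a = 24, 30, 40, 42, 54, 56, 66, 70, 78, 88 the conclusion holds.
a = 102: τ(102) = 8; 102 ≥ 97.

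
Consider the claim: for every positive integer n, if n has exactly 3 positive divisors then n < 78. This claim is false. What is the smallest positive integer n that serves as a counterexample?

n = 121

Check each positive integer n in order until n has exactly 3 positive divisors but the claim fails.
The first 4 eligible values, up to n = 49, all satisfy the conclusion.
n = 121: τ(121) = 3; 121 ≥ 78.
Thus n = 121 disproves the claim, and no smaller n works.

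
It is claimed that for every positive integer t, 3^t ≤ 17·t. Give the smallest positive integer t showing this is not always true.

Check each positive integer t in order until 3^t > 17·t.
t = 1: 3^t = 3 and 17·t = 17, so 3 ≤ 17.
t = 2: 3^t = 9 and 17·t = 34, so 9 ≤ 34.
t = 3: 3^t = 27 and 17·t = 51, so 27 ≤ 51.
t = 4: 3^t = 81 and 17·t = 68, so 81 > 68.

t = 4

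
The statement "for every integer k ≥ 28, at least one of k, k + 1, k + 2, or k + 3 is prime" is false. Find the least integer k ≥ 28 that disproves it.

k = 28: 29 is prime.
k = 29: 29 is prime.
k = 30: 31 is prime.
k = 31: 31 is prime.
k = 32: 32 = 2 × 16; 33 = 3 × 11; 34 = 2 × 17; 35 = 5 × 7 — all composite.

k = 32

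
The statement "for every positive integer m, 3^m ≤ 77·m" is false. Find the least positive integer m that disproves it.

m = 6

Check each positive integer m in order until 3^m > 77·m.
m = 1: 3^m = 3 and 77·m = 77, so 3 ≤ 77.
m = 2: 3^m = 9 and 77·m = 154, so 9 ≤ 154.
m = 3: 3^m = 27 and 77·m = 231, so 27 ≤ 231.
m = 4: 3^m = 81 and 77·m = 308, so 81 ≤ 308.
m = 5: 3^m = 243 and 77·m = 385, so 243 ≤ 385.
m = 6: 3^m = 729 and 77·m = 462, so 729 > 462.
So m = 6 is the smallest counterexample.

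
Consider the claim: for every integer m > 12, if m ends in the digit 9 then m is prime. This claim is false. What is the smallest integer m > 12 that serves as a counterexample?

m = 39

Check each integer m > 12 in order until m ends in the digit 9 but m is not prime.
m = 19: 19 ends in 9 and is prime.
m = 29: 29 ends in 9 and is prime.
m = 39: 39 ends in 9; 39 = 3 × 13, composite.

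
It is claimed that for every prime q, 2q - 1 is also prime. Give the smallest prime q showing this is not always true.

Check each prime q in order until 2q - 1 is not prime.
For q = 2, 3 the conclusion holds.
q = 5: 2q - 1 = 9 = 3 × 3, not prime.

q = 5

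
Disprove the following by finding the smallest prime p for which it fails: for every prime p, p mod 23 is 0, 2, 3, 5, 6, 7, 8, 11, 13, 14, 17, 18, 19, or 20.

Check each prime p in order until the claim fails.
The first 14 eligible values, up to p = 43, all satisfy the conclusion.
p = 47: 47 mod 23 = 1 — not in {0, 2, 3, 5, 6, 7, 8, 11, 13, 14, 17, 18, 19, 20}.
Thus p = 47 disproves the claim, and no smaller p works.

p = 47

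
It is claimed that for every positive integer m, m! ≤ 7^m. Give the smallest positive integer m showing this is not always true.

m = 17

Check each positive integer m in order until m! > 7^m.
The first 16 eligible values, up to m = 16, all satisfy the conclusion.
m = 17: m! = 355687428096000 and 7^m = 232630513987207, so 355687428096000 > 232630513987207.
So m = 17 is the smallest counterexample.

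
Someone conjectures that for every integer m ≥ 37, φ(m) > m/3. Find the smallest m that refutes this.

m = 42

We need the least integer m ≥ 37 for which the claim fails.
m = 37: φ(37) = 36 and 37/3 = 37/3, so φ(37) > 37/3.
m = 38: φ(38) = 18 and 38/3 = 38/3, so φ(38) > 38/3.
m = 39: φ(39) = 24 and 39/3 = 13, so φ(39) > 39/3.
m = 40: φ(40) = 16 and 40/3 = 40/3, so φ(40) > 40/3.
m = 41: φ(41) = 40 and 41/3 = 41/3, so φ(41) > 41/3.
m = 42: φ(42) = 12 and 42/3 = 14, so φ(42) ≤ 42/3.
Hence m = 42 is a counterexample.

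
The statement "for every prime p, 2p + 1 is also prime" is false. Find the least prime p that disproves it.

We need the least prime p for which 2p + 1 is not prime.
p = 2: 2p + 1 = 5, prime.
p = 3: 2p + 1 = 7, prime.
p = 5: 2p + 1 = 11, prime.
p = 7: 2p + 1 = 15 = 3 × 5, not prime.

p = 7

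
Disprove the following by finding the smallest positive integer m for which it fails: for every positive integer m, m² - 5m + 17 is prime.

m = 13

Check each positive integer m in order until m² - 5m + 17 is not prime.
For m = 1, 2, 3, 4, …, 10, 11, 12 the conclusion holds.
m = 13: m² - 5m + 17 = 121 = 11 × 11, composite.
So m = 13 is the smallest counterexample.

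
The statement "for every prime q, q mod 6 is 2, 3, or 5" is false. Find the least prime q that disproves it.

q = 7

A counterexample is any prime q such that the claim fails; we check each in order.
For q = 2, 3, 5 the conclusion holds.
q = 7: 7 mod 6 = 1 — not in {2, 3, 5}.
Thus q = 7 disproves the claim, and no smaller q works.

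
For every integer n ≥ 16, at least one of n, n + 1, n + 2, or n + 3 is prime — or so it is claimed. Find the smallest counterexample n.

n = 24

Check each integer n ≥ 16 in order until n, n + 1, n + 2, n + 3 are all composite.
n = 16: 17 is prime.
n = 17: 17 is prime.
n = 18: 19 is prime.
n = 19: 19 is prime.
n = 20: 23 is prime.
n = 21: 23 is prime.
n = 22: 23 is prime.
n = 23: 23 is prime.
n = 24: 24 = 2 × 12; 25 = 5 × 5; 26 = 2 × 13; 27 = 3 × 9 — all composite.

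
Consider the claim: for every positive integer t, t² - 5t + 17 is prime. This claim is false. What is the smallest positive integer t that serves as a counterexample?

t = 13

For t = 1, 2, 3, 4, …, 10, 11, 12 the conclusion holds.
t = 13: t² - 5t + 17 = 121 = 11 × 11, composite.
So t = 13 is the smallest counterexample.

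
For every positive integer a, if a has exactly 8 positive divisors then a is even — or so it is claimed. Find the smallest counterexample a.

a = 105

The first 12 eligible values, up to a = 104, all satisfy the conclusion.
a = 105: divisors of 105: 1, 3, 5, 7, 15, 21, 35, 105; 105 is odd.
So a = 105 is the smallest counterexample.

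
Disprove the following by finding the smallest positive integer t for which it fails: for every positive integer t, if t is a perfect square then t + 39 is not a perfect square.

t = 25

We need the least positive integer t for which t is a perfect square but t + 39 is a perfect square.
For t = 1, 4, 9, 16 the conclusion holds.
t = 25: 25 = 5² and 25 + 39 = 64 = 8².
Hence t = 25 is a counterexample.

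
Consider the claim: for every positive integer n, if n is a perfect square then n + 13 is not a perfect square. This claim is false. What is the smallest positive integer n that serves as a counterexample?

n = 36

A counterexample is any positive integer n such that n is a perfect square but n + 13 is a perfect square; we check each in order.
The first 5 eligible values, up to n = 25, all satisfy the conclusion.
n = 36: 36 = 6² and 36 + 13 = 49 = 7².
Hence n = 36 is a counterexample.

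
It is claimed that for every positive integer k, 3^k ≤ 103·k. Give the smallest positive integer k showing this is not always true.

Check each positive integer k in order until 3^k > 103·k.
For k = 1, 2, 3, 4, 5 the conclusion holds.
k = 6: 3^k = 729 and 103·k = 618, so 729 > 618.

k = 6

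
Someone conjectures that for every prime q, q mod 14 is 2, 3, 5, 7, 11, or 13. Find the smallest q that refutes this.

A counterexample is any prime q such that the claim fails; we check each in order.
q = 2: 2 mod 14 = 2.
q = 3: 3 mod 14 = 3.
q = 5: 5 mod 14 = 5.
q = 7: 7 mod 14 = 7.
q = 11: 11 mod 14 = 11.
q = 13: 13 mod 14 = 13.
q = 17: 17 mod 14 = 3.
q = 19: 19 mod 14 = 5.
q = 23: 23 mod 14 = 9 — not in {2, 3, 5, 7, 11, 13}.

q = 23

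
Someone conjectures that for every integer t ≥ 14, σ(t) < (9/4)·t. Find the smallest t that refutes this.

t = 24

For t = 14, 15, 16, 17, 18, 19, 20, 21, 22, 23 the conclusion holds.
t = 24: σ(24) = 60; 60 ≥ 54.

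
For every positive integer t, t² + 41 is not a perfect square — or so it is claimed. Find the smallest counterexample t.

t = 20

For t = 1, 2, 3, 4, …, 17, 18, 19 the conclusion holds.
t = 20: 20² + 41 = 441 = 21², a perfect square.
Thus t = 20 disproves the claim, and no smaller t works.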